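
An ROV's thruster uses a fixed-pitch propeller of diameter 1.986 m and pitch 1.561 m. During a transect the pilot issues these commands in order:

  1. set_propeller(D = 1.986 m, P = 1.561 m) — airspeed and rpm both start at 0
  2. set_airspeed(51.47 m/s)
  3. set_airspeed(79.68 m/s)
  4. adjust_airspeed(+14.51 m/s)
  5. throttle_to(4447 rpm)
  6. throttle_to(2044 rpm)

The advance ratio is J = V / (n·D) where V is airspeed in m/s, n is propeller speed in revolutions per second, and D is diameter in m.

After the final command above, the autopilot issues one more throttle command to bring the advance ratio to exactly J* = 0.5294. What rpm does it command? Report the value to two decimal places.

rpm = 5375.18

set_propeller: D = 1.986 m, P = 1.561 m (p = P/D = 0.786002); state ← (V=0, rpm=0)
set_airspeed(51.47): V ← 51.47 m/s
set_airspeed(79.68): V ← 79.68 m/s
adjust_airspeed(+14.51): V ← 79.68 +14.51 = 94.19 m/s
throttle_to(4447): rpm ← 4447
throttle_to(2044): rpm ← 2044
final state: V = 94.19 m/s, rpm = 2044 → n = rpm/60 = 34.066667 rev/s
target J* = 0.5294; solve J* = V/(n·D) for n: n = V/(J*·D) = 94.19/(0.5294 × 1.986) = 89.586303 rev/s
rpm = 60·n = 5375.178193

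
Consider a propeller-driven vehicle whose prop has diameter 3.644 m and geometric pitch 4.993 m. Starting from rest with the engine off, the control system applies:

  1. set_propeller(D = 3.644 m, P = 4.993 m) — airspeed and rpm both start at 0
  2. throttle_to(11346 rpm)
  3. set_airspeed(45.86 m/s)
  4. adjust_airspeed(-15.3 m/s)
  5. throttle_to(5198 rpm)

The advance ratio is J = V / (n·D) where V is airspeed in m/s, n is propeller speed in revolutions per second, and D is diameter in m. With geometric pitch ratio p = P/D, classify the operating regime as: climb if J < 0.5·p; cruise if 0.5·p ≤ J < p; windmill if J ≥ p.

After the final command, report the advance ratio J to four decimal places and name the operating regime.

J = 0.0968, regime = climb

set_propeller: D = 3.644 m, P = 4.993 m (p = P/D = 1.370198); state ← (V=0, rpm=0)
throttle_to(11346): rpm ← 11346
set_airspeed(45.86): V ← 45.86 m/s
adjust_airspeed(-15.3): V ← 45.86 -15.3 = 30.56 m/s
throttle_to(5198): rpm ← 5198
final state: V = 30.56 m/s, rpm = 5198 → n = rpm/60 = 86.633333 rev/s
J = V / (n·D) = 30.56 / (86.633333 × 3.644) = 0.096803
regime bands: climb J<0.6851 | cruise [0.6851, 1.3702) | windmill J≥1.3702
J = 0.0968 → climb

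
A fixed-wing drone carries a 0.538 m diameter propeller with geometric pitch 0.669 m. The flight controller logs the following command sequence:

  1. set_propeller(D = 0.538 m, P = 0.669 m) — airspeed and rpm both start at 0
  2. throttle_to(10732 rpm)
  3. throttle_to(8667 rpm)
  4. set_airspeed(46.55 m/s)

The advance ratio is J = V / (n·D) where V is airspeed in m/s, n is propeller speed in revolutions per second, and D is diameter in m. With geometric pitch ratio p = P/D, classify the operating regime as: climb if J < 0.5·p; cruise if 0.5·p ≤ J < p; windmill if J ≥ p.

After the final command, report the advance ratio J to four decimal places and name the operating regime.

set_propeller: D = 0.538 m, P = 0.669 m (p = P/D = 1.243494); state ← (V=0, rpm=0)
throttle_to(10732): rpm ← 10732
throttle_to(8667): rpm ← 8667
set_airspeed(46.55): V ← 46.55 m/s
final state: V = 46.55 m/s, rpm = 8667 → n = rpm/60 = 144.450000 rev/s
J = V / (n·D) = 46.55 / (144.450000 × 0.538) = 0.598990
regime bands: climb J<0.6217 | cruise [0.6217, 1.2435) | windmill J≥1.2435
J = 0.5990 → climb

J = 0.5990, regime = climb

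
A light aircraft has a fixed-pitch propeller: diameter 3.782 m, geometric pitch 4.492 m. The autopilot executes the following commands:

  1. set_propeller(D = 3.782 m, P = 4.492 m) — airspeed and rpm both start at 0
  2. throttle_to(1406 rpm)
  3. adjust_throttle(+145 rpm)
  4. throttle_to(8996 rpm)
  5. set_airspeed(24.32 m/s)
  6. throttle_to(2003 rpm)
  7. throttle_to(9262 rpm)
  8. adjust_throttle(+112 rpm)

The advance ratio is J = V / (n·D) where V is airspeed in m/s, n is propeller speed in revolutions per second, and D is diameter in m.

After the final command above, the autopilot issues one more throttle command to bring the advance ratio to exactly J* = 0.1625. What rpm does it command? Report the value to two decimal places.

set_propeller: D = 3.782 m, P = 4.492 m (p = P/D = 1.187731); state ← (V=0, rpm=0)
throttle_to(1406): rpm ← 1406
adjust_throttle(+145): rpm ← 1406 +145 = 1551
throttle_to(8996): rpm ← 8996
set_airspeed(24.32): V ← 24.32 m/s
throttle_to(2003): rpm ← 2003
throttle_to(9262): rpm ← 9262
adjust_throttle(+112): rpm ← 9262 +112 = 9374
final state: V = 24.32 m/s, rpm = 9374 → n = rpm/60 = 156.233333 rev/s
target J* = 0.1625; solve J* = V/(n·D) for n: n = V/(J*·D) = 24.32/(0.1625 × 3.782) = 39.572062 rev/s
rpm = 60·n = 2374.323720

rpm = 2374.32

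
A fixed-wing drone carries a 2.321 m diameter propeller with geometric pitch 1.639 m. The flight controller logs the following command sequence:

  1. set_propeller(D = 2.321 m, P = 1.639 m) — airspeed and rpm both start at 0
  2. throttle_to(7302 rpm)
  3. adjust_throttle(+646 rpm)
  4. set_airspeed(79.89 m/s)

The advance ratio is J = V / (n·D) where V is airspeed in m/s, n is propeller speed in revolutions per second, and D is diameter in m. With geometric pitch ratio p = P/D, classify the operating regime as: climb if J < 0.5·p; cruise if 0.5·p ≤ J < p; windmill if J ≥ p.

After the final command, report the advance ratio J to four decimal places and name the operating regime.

set_propeller: D = 2.321 m, P = 1.639 m (p = P/D = 0.706161); state ← (V=0, rpm=0)
throttle_to(7302): rpm ← 7302
adjust_throttle(+646): rpm ← 7302 +646 = 7948
set_airspeed(79.89): V ← 79.89 m/s
final state: V = 79.89 m/s, rpm = 7948 → n = rpm/60 = 132.466667 rev/s
J = V / (n·D) = 79.89 / (132.466667 × 2.321) = 0.259843
regime bands: climb J<0.3531 | cruise [0.3531, 0.7062) | windmill J≥0.7062
J = 0.2598 → climb

J = 0.2598, regime = climb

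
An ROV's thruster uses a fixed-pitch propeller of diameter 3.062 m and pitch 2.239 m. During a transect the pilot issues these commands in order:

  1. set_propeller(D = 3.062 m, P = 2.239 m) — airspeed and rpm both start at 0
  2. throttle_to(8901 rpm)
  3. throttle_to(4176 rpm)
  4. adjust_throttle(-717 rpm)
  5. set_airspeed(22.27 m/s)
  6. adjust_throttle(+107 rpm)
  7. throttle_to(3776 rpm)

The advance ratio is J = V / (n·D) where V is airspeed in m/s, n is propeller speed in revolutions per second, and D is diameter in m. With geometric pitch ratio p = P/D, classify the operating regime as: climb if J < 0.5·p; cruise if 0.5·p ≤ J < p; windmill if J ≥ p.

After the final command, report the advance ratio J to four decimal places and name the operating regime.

set_propeller: D = 3.062 m, P = 2.239 m (p = P/D = 0.731221); state ← (V=0, rpm=0)
throttle_to(8901): rpm ← 8901
throttle_to(4176): rpm ← 4176
adjust_throttle(-717): rpm ← 4176 -717 = 3459
set_airspeed(22.27): V ← 22.27 m/s
adjust_throttle(+107): rpm ← 3459 +107 = 3566
throttle_to(3776): rpm ← 3776
final state: V = 22.27 m/s, rpm = 3776 → n = rpm/60 = 62.933333 rev/s
J = V / (n·D) = 22.27 / (62.933333 × 3.062) = 0.115567
regime bands: climb J<0.3656 | cruise [0.3656, 0.7312) | windmill J≥0.7312
J = 0.1156 → climb

J = 0.1156, regime = climb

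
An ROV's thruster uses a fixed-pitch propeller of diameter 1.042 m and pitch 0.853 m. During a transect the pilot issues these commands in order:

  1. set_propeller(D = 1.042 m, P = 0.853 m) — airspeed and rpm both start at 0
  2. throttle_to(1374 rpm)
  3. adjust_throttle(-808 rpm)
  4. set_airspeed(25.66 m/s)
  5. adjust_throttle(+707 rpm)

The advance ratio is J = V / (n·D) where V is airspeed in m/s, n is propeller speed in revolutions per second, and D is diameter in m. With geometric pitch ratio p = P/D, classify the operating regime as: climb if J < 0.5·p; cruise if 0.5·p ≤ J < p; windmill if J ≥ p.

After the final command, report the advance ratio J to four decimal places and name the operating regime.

set_propeller: D = 1.042 m, P = 0.853 m (p = P/D = 0.818618); state ← (V=0, rpm=0)
throttle_to(1374): rpm ← 1374
adjust_throttle(-808): rpm ← 1374 -808 = 566
set_airspeed(25.66): V ← 25.66 m/s
adjust_throttle(+707): rpm ← 566 +707 = 1273
final state: V = 25.66 m/s, rpm = 1273 → n = rpm/60 = 21.216667 rev/s
J = V / (n·D) = 25.66 / (21.216667 × 1.042) = 1.160678
regime bands: climb J<0.4093 | cruise [0.4093, 0.8186) | windmill J≥0.8186
J = 1.1607 → windmill

J = 1.1607, regime = windmill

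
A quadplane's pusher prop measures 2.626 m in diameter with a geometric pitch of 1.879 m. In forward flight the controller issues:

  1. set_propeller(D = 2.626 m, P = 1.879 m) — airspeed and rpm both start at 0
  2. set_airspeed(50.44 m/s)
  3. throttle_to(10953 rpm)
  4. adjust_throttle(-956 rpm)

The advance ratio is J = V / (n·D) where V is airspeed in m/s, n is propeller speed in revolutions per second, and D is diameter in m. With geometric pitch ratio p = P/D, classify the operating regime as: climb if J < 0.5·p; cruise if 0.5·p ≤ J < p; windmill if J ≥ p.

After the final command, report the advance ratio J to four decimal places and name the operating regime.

set_propeller: D = 2.626 m, P = 1.879 m (p = P/D = 0.715537); state ← (V=0, rpm=0)
set_airspeed(50.44): V ← 50.44 m/s
throttle_to(10953): rpm ← 10953
adjust_throttle(-956): rpm ← 10953 -956 = 9997
final state: V = 50.44 m/s, rpm = 9997 → n = rpm/60 = 166.616667 rev/s
J = V / (n·D) = 50.44 / (166.616667 × 2.626) = 0.115282
regime bands: climb J<0.3578 | cruise [0.3578, 0.7155) | windmill J≥0.7155
J = 0.1153 → climb

J = 0.1153, regime = climb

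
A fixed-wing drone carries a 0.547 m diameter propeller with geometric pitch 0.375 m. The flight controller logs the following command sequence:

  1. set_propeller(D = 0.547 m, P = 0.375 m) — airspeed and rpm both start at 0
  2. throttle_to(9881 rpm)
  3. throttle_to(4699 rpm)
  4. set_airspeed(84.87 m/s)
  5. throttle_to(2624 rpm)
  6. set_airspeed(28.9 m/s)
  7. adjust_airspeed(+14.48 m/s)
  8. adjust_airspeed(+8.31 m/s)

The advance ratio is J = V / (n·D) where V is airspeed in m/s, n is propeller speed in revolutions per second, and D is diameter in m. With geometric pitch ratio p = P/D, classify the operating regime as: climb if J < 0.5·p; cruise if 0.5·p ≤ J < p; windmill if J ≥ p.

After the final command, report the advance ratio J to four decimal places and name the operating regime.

J = 2.1608, regime = windmill

set_propeller: D = 0.547 m, P = 0.375 m (p = P/D = 0.685558); state ← (V=0, rpm=0)
throttle_to(9881): rpm ← 9881
throttle_to(4699): rpm ← 4699
set_airspeed(84.87): V ← 84.87 m/s
throttle_to(2624): rpm ← 2624
set_airspeed(28.9): V ← 28.9 m/s
adjust_airspeed(+14.48): V ← 28.9 +14.48 = 43.38 m/s
adjust_airspeed(+8.31): V ← 43.38 +8.31 = 51.69 m/s
final state: V = 51.69 m/s, rpm = 2624 → n = rpm/60 = 43.733333 rev/s
J = V / (n·D) = 51.69 / (43.733333 × 0.547) = 2.160760
regime bands: climb J<0.3428 | cruise [0.3428, 0.6856) | windmill J≥0.6856
J = 2.1608 → windmill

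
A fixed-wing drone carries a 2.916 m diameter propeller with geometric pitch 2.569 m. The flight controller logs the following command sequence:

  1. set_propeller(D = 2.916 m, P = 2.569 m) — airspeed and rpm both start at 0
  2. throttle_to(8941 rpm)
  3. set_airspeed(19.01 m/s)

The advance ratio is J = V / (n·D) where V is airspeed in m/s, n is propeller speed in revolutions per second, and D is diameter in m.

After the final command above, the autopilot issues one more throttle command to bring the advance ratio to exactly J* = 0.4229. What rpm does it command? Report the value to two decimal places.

rpm = 924.93

set_propeller: D = 2.916 m, P = 2.569 m (p = P/D = 0.881001); state ← (V=0, rpm=0)
throttle_to(8941): rpm ← 8941
set_airspeed(19.01): V ← 19.01 m/s
final state: V = 19.01 m/s, rpm = 8941 → n = rpm/60 = 149.016667 rev/s
target J* = 0.4229; solve J* = V/(n·D) for n: n = V/(J*·D) = 19.01/(0.4229 × 2.916) = 15.415475 rev/s
rpm = 60·n = 924.928502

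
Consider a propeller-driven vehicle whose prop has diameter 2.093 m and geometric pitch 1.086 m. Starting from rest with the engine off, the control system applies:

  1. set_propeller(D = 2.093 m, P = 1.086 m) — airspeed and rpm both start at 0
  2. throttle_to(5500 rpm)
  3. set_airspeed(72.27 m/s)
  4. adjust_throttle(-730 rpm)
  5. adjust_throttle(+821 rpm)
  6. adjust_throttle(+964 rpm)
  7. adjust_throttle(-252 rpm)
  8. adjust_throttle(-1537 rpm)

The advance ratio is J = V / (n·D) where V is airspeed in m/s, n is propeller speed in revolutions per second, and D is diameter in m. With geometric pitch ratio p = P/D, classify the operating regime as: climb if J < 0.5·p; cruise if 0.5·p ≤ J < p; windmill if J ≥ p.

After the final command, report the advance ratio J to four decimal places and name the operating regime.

set_propeller: D = 2.093 m, P = 1.086 m (p = P/D = 0.518872); state ← (V=0, rpm=0)
throttle_to(5500): rpm ← 5500
set_airspeed(72.27): V ← 72.27 m/s
adjust_throttle(-730): rpm ← 5500 -730 = 4770
adjust_throttle(+821): rpm ← 4770 +821 = 5591
adjust_throttle(+964): rpm ← 5591 +964 = 6555
adjust_throttle(-252): rpm ← 6555 -252 = 6303
adjust_throttle(-1537): rpm ← 6303 -1537 = 4766
final state: V = 72.27 m/s, rpm = 4766 → n = rpm/60 = 79.433333 rev/s
J = V / (n·D) = 72.27 / (79.433333 × 2.093) = 0.434696
regime bands: climb J<0.2594 | cruise [0.2594, 0.5189) | windmill J≥0.5189
J = 0.4347 → cruise

J = 0.4347, regime = cruise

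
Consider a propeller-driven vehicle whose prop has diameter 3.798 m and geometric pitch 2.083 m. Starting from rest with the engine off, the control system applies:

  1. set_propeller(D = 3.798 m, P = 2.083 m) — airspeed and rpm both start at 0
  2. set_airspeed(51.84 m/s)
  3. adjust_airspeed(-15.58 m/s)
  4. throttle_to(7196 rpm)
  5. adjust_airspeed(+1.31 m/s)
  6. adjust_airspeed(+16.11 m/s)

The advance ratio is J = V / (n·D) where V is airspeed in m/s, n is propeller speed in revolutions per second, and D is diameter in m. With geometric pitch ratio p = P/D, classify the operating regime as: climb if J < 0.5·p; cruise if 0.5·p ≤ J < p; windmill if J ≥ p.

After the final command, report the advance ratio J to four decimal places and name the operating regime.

J = 0.1178, regime = climb

set_propeller: D = 3.798 m, P = 2.083 m (p = P/D = 0.548447); state ← (V=0, rpm=0)
set_airspeed(51.84): V ← 51.84 m/s
adjust_airspeed(-15.58): V ← 51.84 -15.58 = 36.26 m/s
throttle_to(7196): rpm ← 7196
adjust_airspeed(+1.31): V ← 36.26 +1.31 = 37.57 m/s
adjust_airspeed(+16.11): V ← 37.57 +16.11 = 53.68 m/s
final state: V = 53.68 m/s, rpm = 7196 → n = rpm/60 = 119.933333 rev/s
J = V / (n·D) = 53.68 / (119.933333 × 3.798) = 0.117847
regime bands: climb J<0.2742 | cruise [0.2742, 0.5484) | windmill J≥0.5484
J = 0.1178 → climb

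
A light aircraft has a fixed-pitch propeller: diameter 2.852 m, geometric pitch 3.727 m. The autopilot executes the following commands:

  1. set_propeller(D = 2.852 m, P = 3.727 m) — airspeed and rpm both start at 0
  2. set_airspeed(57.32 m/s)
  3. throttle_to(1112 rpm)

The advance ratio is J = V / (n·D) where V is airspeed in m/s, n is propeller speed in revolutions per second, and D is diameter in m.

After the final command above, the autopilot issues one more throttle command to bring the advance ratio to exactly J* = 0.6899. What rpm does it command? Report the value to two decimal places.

rpm = 1747.92

set_propeller: D = 2.852 m, P = 3.727 m (p = P/D = 1.306802); state ← (V=0, rpm=0)
set_airspeed(57.32): V ← 57.32 m/s
throttle_to(1112): rpm ← 1112
final state: V = 57.32 m/s, rpm = 1112 → n = rpm/60 = 18.533333 rev/s
target J* = 0.6899; solve J* = V/(n·D) for n: n = V/(J*·D) = 57.32/(0.6899 × 2.852) = 29.132014 rev/s
rpm = 60·n = 1747.920863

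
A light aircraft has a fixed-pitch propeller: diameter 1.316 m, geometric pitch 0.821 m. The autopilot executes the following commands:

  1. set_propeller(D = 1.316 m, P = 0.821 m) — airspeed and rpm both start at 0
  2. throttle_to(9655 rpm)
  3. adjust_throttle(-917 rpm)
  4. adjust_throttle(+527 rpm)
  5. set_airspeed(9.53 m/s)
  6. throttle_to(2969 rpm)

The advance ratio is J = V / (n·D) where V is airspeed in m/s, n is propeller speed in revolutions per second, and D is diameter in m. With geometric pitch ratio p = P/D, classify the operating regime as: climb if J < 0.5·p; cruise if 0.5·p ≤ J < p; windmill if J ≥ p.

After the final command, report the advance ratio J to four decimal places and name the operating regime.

set_propeller: D = 1.316 m, P = 0.821 m (p = P/D = 0.623860); state ← (V=0, rpm=0)
throttle_to(9655): rpm ← 9655
adjust_throttle(-917): rpm ← 9655 -917 = 8738
adjust_throttle(+527): rpm ← 8738 +527 = 9265
set_airspeed(9.53): V ← 9.53 m/s
throttle_to(2969): rpm ← 2969
final state: V = 9.53 m/s, rpm = 2969 → n = rpm/60 = 49.483333 rev/s
J = V / (n·D) = 9.53 / (49.483333 × 1.316) = 0.146345
regime bands: climb J<0.3119 | cruise [0.3119, 0.6239) | windmill J≥0.6239
J = 0.1463 → climb

J = 0.1463, regime = climb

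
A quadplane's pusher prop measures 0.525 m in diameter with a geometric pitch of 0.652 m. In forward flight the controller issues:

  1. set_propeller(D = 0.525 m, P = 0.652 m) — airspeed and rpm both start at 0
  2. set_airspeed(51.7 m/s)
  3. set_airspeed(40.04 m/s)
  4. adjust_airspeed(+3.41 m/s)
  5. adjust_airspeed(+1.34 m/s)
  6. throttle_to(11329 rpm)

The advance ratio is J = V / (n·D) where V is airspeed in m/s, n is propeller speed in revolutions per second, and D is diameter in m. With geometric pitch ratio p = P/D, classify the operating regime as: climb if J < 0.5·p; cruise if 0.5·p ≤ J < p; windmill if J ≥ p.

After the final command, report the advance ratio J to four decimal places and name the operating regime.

set_propeller: D = 0.525 m, P = 0.652 m (p = P/D = 1.241905); state ← (V=0, rpm=0)
set_airspeed(51.7): V ← 51.7 m/s
set_airspeed(40.04): V ← 40.04 m/s
adjust_airspeed(+3.41): V ← 40.04 +3.41 = 43.45 m/s
adjust_airspeed(+1.34): V ← 43.45 +1.34 = 44.79 m/s
throttle_to(11329): rpm ← 11329
final state: V = 44.79 m/s, rpm = 11329 → n = rpm/60 = 188.816667 rev/s
J = V / (n·D) = 44.79 / (188.816667 × 0.525) = 0.451837
regime bands: climb J<0.6210 | cruise [0.6210, 1.2419) | windmill J≥1.2419
J = 0.4518 → climb

J = 0.4518, regime = climb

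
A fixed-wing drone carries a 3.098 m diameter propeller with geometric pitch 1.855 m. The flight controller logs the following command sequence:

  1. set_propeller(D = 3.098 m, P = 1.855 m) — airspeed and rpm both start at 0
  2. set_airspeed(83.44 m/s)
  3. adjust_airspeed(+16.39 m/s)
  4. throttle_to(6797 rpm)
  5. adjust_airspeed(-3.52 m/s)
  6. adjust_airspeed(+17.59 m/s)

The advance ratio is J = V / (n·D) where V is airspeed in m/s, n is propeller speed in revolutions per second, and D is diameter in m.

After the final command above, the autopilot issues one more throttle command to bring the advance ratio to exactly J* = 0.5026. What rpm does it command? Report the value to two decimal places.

rpm = 4389.06

set_propeller: D = 3.098 m, P = 1.855 m (p = P/D = 0.598773); state ← (V=0, rpm=0)
set_airspeed(83.44): V ← 83.44 m/s
adjust_airspeed(+16.39): V ← 83.44 +16.39 = 99.83 m/s
throttle_to(6797): rpm ← 6797
adjust_airspeed(-3.52): V ← 99.83 -3.52 = 96.31 m/s
adjust_airspeed(+17.59): V ← 96.31 +17.59 = 113.9 m/s
final state: V = 113.9 m/s, rpm = 6797 → n = rpm/60 = 113.283333 rev/s
target J* = 0.5026; solve J* = V/(n·D) for n: n = V/(J*·D) = 113.9/(0.5026 × 3.098) = 73.150926 rev/s
rpm = 60·n = 4389.055543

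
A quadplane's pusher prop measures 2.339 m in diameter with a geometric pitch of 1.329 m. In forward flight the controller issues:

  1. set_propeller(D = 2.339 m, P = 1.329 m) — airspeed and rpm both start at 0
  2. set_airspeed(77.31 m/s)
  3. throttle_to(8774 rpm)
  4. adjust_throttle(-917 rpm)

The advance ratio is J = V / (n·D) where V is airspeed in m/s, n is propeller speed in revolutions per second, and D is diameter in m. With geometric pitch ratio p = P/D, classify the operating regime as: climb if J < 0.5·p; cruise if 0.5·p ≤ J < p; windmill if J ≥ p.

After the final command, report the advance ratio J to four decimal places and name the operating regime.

J = 0.2524, regime = climb

set_propeller: D = 2.339 m, P = 1.329 m (p = P/D = 0.568192); state ← (V=0, rpm=0)
set_airspeed(77.31): V ← 77.31 m/s
throttle_to(8774): rpm ← 8774
adjust_throttle(-917): rpm ← 8774 -917 = 7857
final state: V = 77.31 m/s, rpm = 7857 → n = rpm/60 = 130.950000 rev/s
J = V / (n·D) = 77.31 / (130.950000 × 2.339) = 0.252406
regime bands: climb J<0.2841 | cruise [0.2841, 0.5682) | windmill J≥0.5682
J = 0.2524 → climb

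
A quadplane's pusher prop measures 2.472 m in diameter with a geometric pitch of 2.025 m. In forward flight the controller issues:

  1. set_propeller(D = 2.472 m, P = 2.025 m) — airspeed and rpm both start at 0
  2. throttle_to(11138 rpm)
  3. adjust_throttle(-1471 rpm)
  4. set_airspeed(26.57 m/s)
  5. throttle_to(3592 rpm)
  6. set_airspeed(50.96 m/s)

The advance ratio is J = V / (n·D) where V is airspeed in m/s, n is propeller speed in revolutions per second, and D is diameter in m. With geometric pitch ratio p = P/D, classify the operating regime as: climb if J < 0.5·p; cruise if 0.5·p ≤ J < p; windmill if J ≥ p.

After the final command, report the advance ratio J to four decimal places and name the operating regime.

set_propeller: D = 2.472 m, P = 2.025 m (p = P/D = 0.819175); state ← (V=0, rpm=0)
throttle_to(11138): rpm ← 11138
adjust_throttle(-1471): rpm ← 11138 -1471 = 9667
set_airspeed(26.57): V ← 26.57 m/s
throttle_to(3592): rpm ← 3592
set_airspeed(50.96): V ← 50.96 m/s
final state: V = 50.96 m/s, rpm = 3592 → n = rpm/60 = 59.866667 rev/s
J = V / (n·D) = 50.96 / (59.866667 × 2.472) = 0.344347
regime bands: climb J<0.4096 | cruise [0.4096, 0.8192) | windmill J≥0.8192
J = 0.3443 → climb

J = 0.3443, regime = climb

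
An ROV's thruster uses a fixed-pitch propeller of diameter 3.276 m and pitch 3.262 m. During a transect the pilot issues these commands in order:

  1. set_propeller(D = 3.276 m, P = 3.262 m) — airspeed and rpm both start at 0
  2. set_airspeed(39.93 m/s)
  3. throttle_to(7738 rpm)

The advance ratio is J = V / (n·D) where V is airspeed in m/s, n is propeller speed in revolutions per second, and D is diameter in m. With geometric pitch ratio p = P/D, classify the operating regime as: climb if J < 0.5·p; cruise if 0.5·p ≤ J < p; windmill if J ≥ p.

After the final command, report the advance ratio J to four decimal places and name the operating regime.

set_propeller: D = 3.276 m, P = 3.262 m (p = P/D = 0.995726); state ← (V=0, rpm=0)
set_airspeed(39.93): V ← 39.93 m/s
throttle_to(7738): rpm ← 7738
final state: V = 39.93 m/s, rpm = 7738 → n = rpm/60 = 128.966667 rev/s
J = V / (n·D) = 39.93 / (128.966667 × 3.276) = 0.094510
regime bands: climb J<0.4979 | cruise [0.4979, 0.9957) | windmill J≥0.9957
J = 0.0945 → climb

J = 0.0945, regime = climb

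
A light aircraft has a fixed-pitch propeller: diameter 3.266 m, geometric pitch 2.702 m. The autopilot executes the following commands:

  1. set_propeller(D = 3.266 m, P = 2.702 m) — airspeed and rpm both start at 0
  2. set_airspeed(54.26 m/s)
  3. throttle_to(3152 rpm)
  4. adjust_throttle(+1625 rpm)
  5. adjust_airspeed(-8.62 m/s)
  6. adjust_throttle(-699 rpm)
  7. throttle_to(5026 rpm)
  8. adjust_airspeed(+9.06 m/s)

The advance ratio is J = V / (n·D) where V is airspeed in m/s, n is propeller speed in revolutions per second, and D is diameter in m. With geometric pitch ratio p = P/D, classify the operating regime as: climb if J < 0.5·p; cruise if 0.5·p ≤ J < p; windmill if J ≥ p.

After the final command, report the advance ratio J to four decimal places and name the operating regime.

set_propeller: D = 3.266 m, P = 2.702 m (p = P/D = 0.827312); state ← (V=0, rpm=0)
set_airspeed(54.26): V ← 54.26 m/s
throttle_to(3152): rpm ← 3152
adjust_throttle(+1625): rpm ← 3152 +1625 = 4777
adjust_airspeed(-8.62): V ← 54.26 -8.62 = 45.64 m/s
adjust_throttle(-699): rpm ← 4777 -699 = 4078
throttle_to(5026): rpm ← 5026
adjust_airspeed(+9.06): V ← 45.64 +9.06 = 54.7 m/s
final state: V = 54.7 m/s, rpm = 5026 → n = rpm/60 = 83.766667 rev/s
J = V / (n·D) = 54.7 / (83.766667 × 3.266) = 0.199940
regime bands: climb J<0.4137 | cruise [0.4137, 0.8273) | windmill J≥0.8273
J = 0.1999 → climb

J = 0.1999, regime = climb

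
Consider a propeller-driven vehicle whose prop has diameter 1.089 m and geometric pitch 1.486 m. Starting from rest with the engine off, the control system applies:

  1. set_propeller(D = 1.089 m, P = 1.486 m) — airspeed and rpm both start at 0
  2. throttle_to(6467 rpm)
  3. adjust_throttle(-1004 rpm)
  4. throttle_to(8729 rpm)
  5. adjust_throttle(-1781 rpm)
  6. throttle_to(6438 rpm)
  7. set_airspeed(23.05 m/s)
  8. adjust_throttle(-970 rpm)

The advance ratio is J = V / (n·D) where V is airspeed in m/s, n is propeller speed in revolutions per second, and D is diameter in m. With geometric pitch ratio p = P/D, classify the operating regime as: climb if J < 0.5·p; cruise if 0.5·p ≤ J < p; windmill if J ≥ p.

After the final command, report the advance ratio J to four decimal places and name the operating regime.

set_propeller: D = 1.089 m, P = 1.486 m (p = P/D = 1.364555); state ← (V=0, rpm=0)
throttle_to(6467): rpm ← 6467
adjust_throttle(-1004): rpm ← 6467 -1004 = 5463
throttle_to(8729): rpm ← 8729
adjust_throttle(-1781): rpm ← 8729 -1781 = 6948
throttle_to(6438): rpm ← 6438
set_airspeed(23.05): V ← 23.05 m/s
adjust_throttle(-970): rpm ← 6438 -970 = 5468
final state: V = 23.05 m/s, rpm = 5468 → n = rpm/60 = 91.133333 rev/s
J = V / (n·D) = 23.05 / (91.133333 × 1.089) = 0.232255
regime bands: climb J<0.6823 | cruise [0.6823, 1.3646) | windmill J≥1.3646
J = 0.2323 → climb

J = 0.2323, regime = climb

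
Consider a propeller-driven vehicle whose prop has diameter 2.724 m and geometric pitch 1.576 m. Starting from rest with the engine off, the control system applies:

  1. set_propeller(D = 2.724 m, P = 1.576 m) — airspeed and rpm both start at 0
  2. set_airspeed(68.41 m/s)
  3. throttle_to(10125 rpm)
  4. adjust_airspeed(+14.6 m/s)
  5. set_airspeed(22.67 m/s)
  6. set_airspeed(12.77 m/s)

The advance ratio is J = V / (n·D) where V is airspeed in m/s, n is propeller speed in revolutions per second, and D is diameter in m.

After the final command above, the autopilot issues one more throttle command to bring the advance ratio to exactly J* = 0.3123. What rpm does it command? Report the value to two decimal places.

rpm = 900.66

set_propeller: D = 2.724 m, P = 1.576 m (p = P/D = 0.578561); state ← (V=0, rpm=0)
set_airspeed(68.41): V ← 68.41 m/s
throttle_to(10125): rpm ← 10125
adjust_airspeed(+14.6): V ← 68.41 +14.6 = 83.01 m/s
set_airspeed(22.67): V ← 22.67 m/s
set_airspeed(12.77): V ← 12.77 m/s
final state: V = 12.77 m/s, rpm = 10125 → n = rpm/60 = 168.750000 rev/s
target J* = 0.3123; solve J* = V/(n·D) for n: n = V/(J*·D) = 12.77/(0.3123 × 2.724) = 15.011076 rev/s
rpm = 60·n = 900.664531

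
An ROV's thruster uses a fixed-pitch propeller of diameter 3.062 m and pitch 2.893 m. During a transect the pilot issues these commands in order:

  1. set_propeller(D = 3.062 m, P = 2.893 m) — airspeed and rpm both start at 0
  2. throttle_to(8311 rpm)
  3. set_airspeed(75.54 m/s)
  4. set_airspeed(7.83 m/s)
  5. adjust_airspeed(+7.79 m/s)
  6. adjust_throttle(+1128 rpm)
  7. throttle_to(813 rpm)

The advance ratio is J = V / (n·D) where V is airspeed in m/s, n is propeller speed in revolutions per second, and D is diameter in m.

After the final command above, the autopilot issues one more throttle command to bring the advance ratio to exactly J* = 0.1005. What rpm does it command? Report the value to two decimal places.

set_propeller: D = 3.062 m, P = 2.893 m (p = P/D = 0.944807); state ← (V=0, rpm=0)
throttle_to(8311): rpm ← 8311
set_airspeed(75.54): V ← 75.54 m/s
set_airspeed(7.83): V ← 7.83 m/s
adjust_airspeed(+7.79): V ← 7.83 +7.79 = 15.62 m/s
adjust_throttle(+1128): rpm ← 8311 +1128 = 9439
throttle_to(813): rpm ← 813
final state: V = 15.62 m/s, rpm = 813 → n = rpm/60 = 13.550000 rev/s
target J* = 0.1005; solve J* = V/(n·D) for n: n = V/(J*·D) = 15.62/(0.1005 × 3.062) = 50.758617 rev/s
rpm = 60·n = 3045.517026

rpm = 3045.52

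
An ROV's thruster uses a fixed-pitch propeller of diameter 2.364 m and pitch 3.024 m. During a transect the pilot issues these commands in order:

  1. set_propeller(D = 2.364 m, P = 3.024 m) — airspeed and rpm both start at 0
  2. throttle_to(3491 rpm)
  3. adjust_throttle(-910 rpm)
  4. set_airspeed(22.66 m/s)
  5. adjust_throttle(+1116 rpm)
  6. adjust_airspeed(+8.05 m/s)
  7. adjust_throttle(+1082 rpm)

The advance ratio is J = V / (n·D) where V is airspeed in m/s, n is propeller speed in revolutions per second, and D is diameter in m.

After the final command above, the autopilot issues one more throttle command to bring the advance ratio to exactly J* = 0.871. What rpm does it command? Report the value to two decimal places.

rpm = 894.88

set_propeller: D = 2.364 m, P = 3.024 m (p = P/D = 1.279188); state ← (V=0, rpm=0)
throttle_to(3491): rpm ← 3491
adjust_throttle(-910): rpm ← 3491 -910 = 2581
set_airspeed(22.66): V ← 22.66 m/s
adjust_throttle(+1116): rpm ← 2581 +1116 = 3697
adjust_airspeed(+8.05): V ← 22.66 +8.05 = 30.71 m/s
adjust_throttle(+1082): rpm ← 3697 +1082 = 4779
final state: V = 30.71 m/s, rpm = 4779 → n = rpm/60 = 79.650000 rev/s
target J* = 0.871; solve J* = V/(n·D) for n: n = V/(J*·D) = 30.71/(0.871 × 2.364) = 14.914689 rev/s
rpm = 60·n = 894.881314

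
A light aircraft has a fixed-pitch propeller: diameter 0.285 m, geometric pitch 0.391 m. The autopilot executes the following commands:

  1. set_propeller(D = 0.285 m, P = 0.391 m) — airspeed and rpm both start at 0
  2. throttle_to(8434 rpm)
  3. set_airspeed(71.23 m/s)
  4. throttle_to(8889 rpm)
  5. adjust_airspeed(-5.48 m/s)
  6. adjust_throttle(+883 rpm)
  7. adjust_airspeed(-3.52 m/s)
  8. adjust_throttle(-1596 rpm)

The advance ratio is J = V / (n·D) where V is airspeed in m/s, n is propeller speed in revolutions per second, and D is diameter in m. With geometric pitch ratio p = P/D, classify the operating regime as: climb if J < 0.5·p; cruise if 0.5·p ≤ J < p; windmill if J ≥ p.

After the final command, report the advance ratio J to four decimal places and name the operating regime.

J = 1.6024, regime = windmill

set_propeller: D = 0.285 m, P = 0.391 m (p = P/D = 1.371930); state ← (V=0, rpm=0)
throttle_to(8434): rpm ← 8434
set_airspeed(71.23): V ← 71.23 m/s
throttle_to(8889): rpm ← 8889
adjust_airspeed(-5.48): V ← 71.23 -5.48 = 65.75 m/s
adjust_throttle(+883): rpm ← 8889 +883 = 9772
adjust_airspeed(-3.52): V ← 65.75 -3.52 = 62.23 m/s
adjust_throttle(-1596): rpm ← 9772 -1596 = 8176
final state: V = 62.23 m/s, rpm = 8176 → n = rpm/60 = 136.266667 rev/s
J = V / (n·D) = 62.23 / (136.266667 × 0.285) = 1.602379
regime bands: climb J<0.6860 | cruise [0.6860, 1.3719) | windmill J≥1.3719
J = 1.6024 → windmill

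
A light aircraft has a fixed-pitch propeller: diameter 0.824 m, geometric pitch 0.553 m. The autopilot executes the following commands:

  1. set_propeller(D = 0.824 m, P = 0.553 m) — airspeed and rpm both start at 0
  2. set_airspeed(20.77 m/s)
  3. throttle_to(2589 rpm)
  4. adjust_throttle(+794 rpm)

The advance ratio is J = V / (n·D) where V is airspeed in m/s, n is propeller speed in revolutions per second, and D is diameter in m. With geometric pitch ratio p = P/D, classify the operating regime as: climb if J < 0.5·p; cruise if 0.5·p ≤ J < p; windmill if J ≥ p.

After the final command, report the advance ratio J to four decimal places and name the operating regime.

J = 0.4471, regime = cruise

set_propeller: D = 0.824 m, P = 0.553 m (p = P/D = 0.671117); state ← (V=0, rpm=0)
set_airspeed(20.77): V ← 20.77 m/s
throttle_to(2589): rpm ← 2589
adjust_throttle(+794): rpm ← 2589 +794 = 3383
final state: V = 20.77 m/s, rpm = 3383 → n = rpm/60 = 56.383333 rev/s
J = V / (n·D) = 20.77 / (56.383333 × 0.824) = 0.447053
regime bands: climb J<0.3356 | cruise [0.3356, 0.6711) | windmill J≥0.6711
J = 0.4471 → cruise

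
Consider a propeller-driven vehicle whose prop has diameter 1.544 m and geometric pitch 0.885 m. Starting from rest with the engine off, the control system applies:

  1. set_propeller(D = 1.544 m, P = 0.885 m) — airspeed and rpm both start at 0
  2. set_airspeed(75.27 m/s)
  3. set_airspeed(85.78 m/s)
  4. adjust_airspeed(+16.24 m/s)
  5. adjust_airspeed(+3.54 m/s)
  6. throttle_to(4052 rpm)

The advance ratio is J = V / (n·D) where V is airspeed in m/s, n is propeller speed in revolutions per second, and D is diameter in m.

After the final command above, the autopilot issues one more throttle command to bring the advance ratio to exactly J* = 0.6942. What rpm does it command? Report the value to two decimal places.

set_propeller: D = 1.544 m, P = 0.885 m (p = P/D = 0.573187); state ← (V=0, rpm=0)
set_airspeed(75.27): V ← 75.27 m/s
set_airspeed(85.78): V ← 85.78 m/s
adjust_airspeed(+16.24): V ← 85.78 +16.24 = 102.02 m/s
adjust_airspeed(+3.54): V ← 102.02 +3.54 = 105.56 m/s
throttle_to(4052): rpm ← 4052
final state: V = 105.56 m/s, rpm = 4052 → n = rpm/60 = 67.533333 rev/s
target J* = 0.6942; solve J* = V/(n·D) for n: n = V/(J*·D) = 105.56/(0.6942 × 1.544) = 98.484407 rev/s
rpm = 60·n = 5909.064447

rpm = 5909.06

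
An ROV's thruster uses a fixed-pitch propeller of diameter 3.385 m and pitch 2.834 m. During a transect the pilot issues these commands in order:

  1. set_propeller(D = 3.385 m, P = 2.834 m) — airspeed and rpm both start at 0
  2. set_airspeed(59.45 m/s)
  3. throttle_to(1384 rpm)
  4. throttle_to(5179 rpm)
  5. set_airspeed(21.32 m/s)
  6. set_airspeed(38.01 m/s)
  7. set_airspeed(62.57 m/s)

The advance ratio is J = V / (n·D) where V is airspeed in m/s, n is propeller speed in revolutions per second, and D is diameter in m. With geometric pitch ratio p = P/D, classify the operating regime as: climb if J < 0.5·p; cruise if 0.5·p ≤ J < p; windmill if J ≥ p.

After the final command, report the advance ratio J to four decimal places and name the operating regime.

J = 0.2141, regime = climb

set_propeller: D = 3.385 m, P = 2.834 m (p = P/D = 0.837223); state ← (V=0, rpm=0)
set_airspeed(59.45): V ← 59.45 m/s
throttle_to(1384): rpm ← 1384
throttle_to(5179): rpm ← 5179
set_airspeed(21.32): V ← 21.32 m/s
set_airspeed(38.01): V ← 38.01 m/s
set_airspeed(62.57): V ← 62.57 m/s
final state: V = 62.57 m/s, rpm = 5179 → n = rpm/60 = 86.316667 rev/s
J = V / (n·D) = 62.57 / (86.316667 × 3.385) = 0.214147
regime bands: climb J<0.4186 | cruise [0.4186, 0.8372) | windmill J≥0.8372
J = 0.2141 → climb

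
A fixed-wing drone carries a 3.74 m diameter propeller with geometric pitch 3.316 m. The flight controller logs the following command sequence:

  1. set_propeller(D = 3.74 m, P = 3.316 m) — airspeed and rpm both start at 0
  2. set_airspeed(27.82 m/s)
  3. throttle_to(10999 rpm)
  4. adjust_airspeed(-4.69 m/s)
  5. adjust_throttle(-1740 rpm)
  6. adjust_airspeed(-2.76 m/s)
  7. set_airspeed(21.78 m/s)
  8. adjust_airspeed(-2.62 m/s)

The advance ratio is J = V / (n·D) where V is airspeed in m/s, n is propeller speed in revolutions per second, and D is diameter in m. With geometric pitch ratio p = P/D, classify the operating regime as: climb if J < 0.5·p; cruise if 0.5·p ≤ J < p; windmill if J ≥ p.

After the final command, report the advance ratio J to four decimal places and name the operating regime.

J = 0.0332, regime = climb

set_propeller: D = 3.74 m, P = 3.316 m (p = P/D = 0.886631); state ← (V=0, rpm=0)
set_airspeed(27.82): V ← 27.82 m/s
throttle_to(10999): rpm ← 10999
adjust_airspeed(-4.69): V ← 27.82 -4.69 = 23.13 m/s
adjust_throttle(-1740): rpm ← 10999 -1740 = 9259
adjust_airspeed(-2.76): V ← 23.13 -2.76 = 20.37 m/s
set_airspeed(21.78): V ← 21.78 m/s
adjust_airspeed(-2.62): V ← 21.78 -2.62 = 19.16 m/s
final state: V = 19.16 m/s, rpm = 9259 → n = rpm/60 = 154.316667 rev/s
J = V / (n·D) = 19.16 / (154.316667 × 3.74) = 0.033198
regime bands: climb J<0.4433 | cruise [0.4433, 0.8866) | windmill J≥0.8866
J = 0.0332 → climb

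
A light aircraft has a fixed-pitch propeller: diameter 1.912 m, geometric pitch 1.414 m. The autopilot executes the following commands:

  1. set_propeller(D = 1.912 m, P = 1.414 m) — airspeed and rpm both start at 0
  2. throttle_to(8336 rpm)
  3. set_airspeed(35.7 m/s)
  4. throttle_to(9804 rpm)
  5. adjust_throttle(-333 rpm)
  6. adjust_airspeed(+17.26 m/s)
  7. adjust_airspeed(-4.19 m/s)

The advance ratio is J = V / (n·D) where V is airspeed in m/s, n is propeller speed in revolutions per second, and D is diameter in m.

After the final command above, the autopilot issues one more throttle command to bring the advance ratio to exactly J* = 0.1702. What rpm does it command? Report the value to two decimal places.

rpm = 8992.01

set_propeller: D = 1.912 m, P = 1.414 m (p = P/D = 0.739540); state ← (V=0, rpm=0)
throttle_to(8336): rpm ← 8336
set_airspeed(35.7): V ← 35.7 m/s
throttle_to(9804): rpm ← 9804
adjust_throttle(-333): rpm ← 9804 -333 = 9471
adjust_airspeed(+17.26): V ← 35.7 +17.26 = 52.96 m/s
adjust_airspeed(-4.19): V ← 52.96 -4.19 = 48.77 m/s
final state: V = 48.77 m/s, rpm = 9471 → n = rpm/60 = 157.850000 rev/s
target J* = 0.1702; solve J* = V/(n·D) for n: n = V/(J*·D) = 48.77/(0.1702 × 1.912) = 149.866758 rev/s
rpm = 60·n = 8992.005467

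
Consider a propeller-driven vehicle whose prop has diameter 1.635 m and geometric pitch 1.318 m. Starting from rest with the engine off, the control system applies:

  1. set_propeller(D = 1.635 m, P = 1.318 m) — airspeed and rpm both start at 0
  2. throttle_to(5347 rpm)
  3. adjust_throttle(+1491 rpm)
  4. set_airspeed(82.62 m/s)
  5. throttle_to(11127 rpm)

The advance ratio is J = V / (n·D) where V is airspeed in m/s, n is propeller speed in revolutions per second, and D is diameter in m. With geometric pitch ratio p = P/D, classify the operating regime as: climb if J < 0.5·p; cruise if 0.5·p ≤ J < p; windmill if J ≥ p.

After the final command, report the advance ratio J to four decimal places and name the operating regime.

J = 0.2725, regime = climb

set_propeller: D = 1.635 m, P = 1.318 m (p = P/D = 0.806116); state ← (V=0, rpm=0)
throttle_to(5347): rpm ← 5347
adjust_throttle(+1491): rpm ← 5347 +1491 = 6838
set_airspeed(82.62): V ← 82.62 m/s
throttle_to(11127): rpm ← 11127
final state: V = 82.62 m/s, rpm = 11127 → n = rpm/60 = 185.450000 rev/s
J = V / (n·D) = 82.62 / (185.450000 × 1.635) = 0.272484
regime bands: climb J<0.4031 | cruise [0.4031, 0.8061) | windmill J≥0.8061
J = 0.2725 → climb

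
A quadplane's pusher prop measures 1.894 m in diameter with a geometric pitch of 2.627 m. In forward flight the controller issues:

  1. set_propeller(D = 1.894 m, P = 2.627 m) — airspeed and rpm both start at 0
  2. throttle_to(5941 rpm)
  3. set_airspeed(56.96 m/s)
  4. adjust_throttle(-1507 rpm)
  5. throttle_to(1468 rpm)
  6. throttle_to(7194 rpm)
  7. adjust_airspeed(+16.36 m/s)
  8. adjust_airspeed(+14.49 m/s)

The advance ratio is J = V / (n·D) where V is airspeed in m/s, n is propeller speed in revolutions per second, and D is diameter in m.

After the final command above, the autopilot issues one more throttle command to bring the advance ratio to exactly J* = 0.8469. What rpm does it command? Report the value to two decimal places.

rpm = 3284.60

set_propeller: D = 1.894 m, P = 2.627 m (p = P/D = 1.387012); state ← (V=0, rpm=0)
throttle_to(5941): rpm ← 5941
set_airspeed(56.96): V ← 56.96 m/s
adjust_throttle(-1507): rpm ← 5941 -1507 = 4434
throttle_to(1468): rpm ← 1468
throttle_to(7194): rpm ← 7194
adjust_airspeed(+16.36): V ← 56.96 +16.36 = 73.32 m/s
adjust_airspeed(+14.49): V ← 73.32 +14.49 = 87.81 m/s
final state: V = 87.81 m/s, rpm = 7194 → n = rpm/60 = 119.900000 rev/s
target J* = 0.8469; solve J* = V/(n·D) for n: n = V/(J*·D) = 87.81/(0.8469 × 1.894) = 54.743413 rev/s
rpm = 60·n = 3284.604776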